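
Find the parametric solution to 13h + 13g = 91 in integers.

Step 1: Compute gcd(13, 13) = 13.
Since 13 divides 91, solutions exist.

Step 2: Find a particular solution using extended Euclidean algorithm.
We get h₀ = 0, g₀ = 7.
Check: 13*0 + 13*7 = 91 = 91 ✓

Step 3: Write the general solution.
h = 0 + (13/13)t = 0 + 1t
g = 7 - (13/13)t = 7 - 1t
for any integer t.

h = 0 + 1t, g = 7 - 1t for integer t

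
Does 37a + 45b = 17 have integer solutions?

Step 1: Compute gcd(37, 45).
gcd(37, 45) = 1

Step 2: Check divisibility.
Does 1 divide 17? 17 = 1 x 17, so yes.

By the theorem on linear Diophantine equations, 37a + 45b = 17 has integer solutions if and only if gcd(37, 45) divides 17. Since 1 | 17, solutions exist.

Yes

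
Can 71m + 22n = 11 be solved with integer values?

Step 1: Compute gcd(71, 22).
gcd(71, 22) = 1

Step 2: Check divisibility.
Does 1 divide 11? 11 = 1 x 11, so yes.

By the theorem on linear Diophantine equations, 71m + 22n = 11 has integer solutions if and only if gcd(71, 22) divides 11. Since 1 | 11, solutions exist.

Yes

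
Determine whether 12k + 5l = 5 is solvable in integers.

Step 1: Compute gcd(12, 5).
gcd(12, 5) = 1

Step 2: Check divisibility.
Does 1 divide 5? 5 = 1 x 5, so yes.

By the theorem on linear Diophantine equations, 12k + 5l = 5 has integer solutions if and only if gcd(12, 5) divides 5. Since 1 | 5, solutions exist.

Yes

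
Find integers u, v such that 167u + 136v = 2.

Step 1: Check solvability.
gcd(167, 136) = 1
Since 1 divides 2, solutions exist.

Step 2: Apply extended Euclidean algorithm to find gcd.
We find integers such that 167*x0 + 136*y0 = 1

Step 3: Scale the particular solution.
Multiply by 2/1 = 2:
u = -114, v = 140

Step 4: Verify.
167*(-114) + 136*(140) = 2 = 2 ✓

u = -114, v = 140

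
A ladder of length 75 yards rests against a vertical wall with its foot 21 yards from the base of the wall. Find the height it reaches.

The ladder, wall, and ground form a right triangle with hypotenuse 75 and one leg 21.
By the Pythagorean theorem: h² = 75² - 21² = 5625 - 441 = 5184
h = √5184 = 72 yards

72 yards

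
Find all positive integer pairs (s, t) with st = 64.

The positive divisors of 64 are: 1, 2, 4, 8, 16, 32, 64.
Each divisor d gives the pair (d, 64/d):
(1, 64), (2, 32), (4, 16), (8, 8), (16, 4), (32, 2), (64, 1)

(1, 64), (2, 32), (4, 16), (8, 8), (16, 4), (32, 2), (64, 1)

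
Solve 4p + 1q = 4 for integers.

Step 1: Check solvability.
gcd(4, 1) = 1
Since 1 divides 4, solutions exist.

Step 2: Apply extended Euclidean algorithm to find gcd.
We find integers such that 4*x0 + 1*y0 = 1

Step 3: Scale the particular solution.
Multiply by 4/1 = 4:
p = 0, q = 4

Step 4: Verify.
4*(0) + 1*(4) = 4 = 4 ✓

p = 0, q = 4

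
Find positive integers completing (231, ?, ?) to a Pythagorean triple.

We need the other leg and hypotenuse such that 231² + x² = c².
Take x = 520, c = 569: 231² + 520² = 53361 + 270400 = 323761 = 569² ✓
Triple: (231, 520, 569)

(231, 520, 569)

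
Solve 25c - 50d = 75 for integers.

Step 1: Check solvability.
gcd(25, 50) = 25
Since 25 divides 75, solutions exist.

Step 2: Apply extended Euclidean algorithm to find gcd.
We find integers such that 25*x0 + 50*y0 = 25

Step 3: Scale the particular solution.
Multiply by 75/25 = 3:
c = 3, d = 0

Step 4: Verify.
25*(3) - 50*(0) = 75 = 75 ✓

c = 3, d = 0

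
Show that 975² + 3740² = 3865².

Compute a² + b² = 975² + 3740² = 950625 + 13987600 = 14938225
Compute c² = 3865² = 14938225
Since 14938225 = 14938225, confirmed.

Yes, it is a Pythagorean triple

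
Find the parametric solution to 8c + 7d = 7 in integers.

Step 1: Compute gcd(8, 7) = 1.
Since 1 divides 7, solutions exist.

Step 2: Find a particular solution using extended Euclidean algorithm.
We get c₀ = 7, d₀ = -7.
Check: 8*7 + 7*-7 = 7 = 7 ✓

Step 3: Write the general solution.
c = 7 + (7/1)t = 7 + 7t
d = -7 - (8/1)t = -7 - 8t
for any integer t.

c = 7 + 7t, d = -7 - 8t for integer t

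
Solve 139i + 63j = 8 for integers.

Step 1: Check solvability.
gcd(139, 63) = 1
Since 1 divides 8, solutions exist.

Step 2: Apply extended Euclidean algorithm to find gcd.
We find integers such that 139*x0 + 63*y0 = 1

Step 3: Scale the particular solution.
Multiply by 8/1 = 8:
i = -232, j = 512

Step 4: Verify.
139*(-232) + 63*(512) = 8 = 8 ✓

i = -232, j = 512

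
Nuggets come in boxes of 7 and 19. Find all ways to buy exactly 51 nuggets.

We need non-negative integers (x, y) with 7x + 19y = 51.
For each x in 0..7, check if 51 - 7x is a non-negative multiple of 19.
No x yields an integer y ≥ 0.

No solution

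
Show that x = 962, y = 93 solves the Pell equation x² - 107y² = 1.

Compute x² = 962² = 925444
Compute 107y² = 107·93² = 107·8649 = 925443
x² - 107y² = 925444 - 925443 = 1
Since this equals 1, (962, 93) is a solution.

Yes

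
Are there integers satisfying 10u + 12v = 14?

Step 1: Compute gcd(10, 12).
gcd(10, 12) = 2

Step 2: Check divisibility.
Does 2 divide 14? 14 = 2 x 7, so yes.

By the theorem on linear Diophantine equations, 10u + 12v = 14 has integer solutions if and only if gcd(10, 12) divides 14. Since 2 | 14, solutions exist.

Yes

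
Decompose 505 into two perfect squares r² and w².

We need to find integers r, w > 0 such that r² + w² = 505.
Trying r = 8: w² = 505 - 8² = 505 - 64 = 441
w = 21
Check: 8² + 21² = 64 + 441 = 505 ✓

505 = 8² + 21²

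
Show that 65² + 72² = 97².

Compute a² + b² = 65² + 72² = 4225 + 5184 = 9409
Compute c² = 97² = 9409
Since 9409 = 9409, confirmed.

Yes, it is a Pythagorean triple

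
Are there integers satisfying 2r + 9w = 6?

Step 1: Compute gcd(2, 9).
gcd(2, 9) = 1

Step 2: Check divisibility.
Does 1 divide 6? 6 = 1 x 6, so yes.

By the theorem on linear Diophantine equations, 2r + 9w = 6 has integer solutions if and only if gcd(2, 9) divides 6. Since 1 | 6, solutions exist.

Yes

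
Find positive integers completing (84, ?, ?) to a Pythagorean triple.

We need the other leg and hypotenuse such that 84² + x² = c².
Take x = 80, c = 116: 84² + 80² = 7056 + 6400 = 13456 = 116² ✓
Triple: (84, 80, 116)

(84, 80, 116)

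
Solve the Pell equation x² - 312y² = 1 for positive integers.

We seek the smallest positive integers (x, y) with x² - 312y² = 1, i.e., x² = 312y² + 1.
Try successive y values:
y = 1: x² = 312·1² + 1 = 313, not a perfect square
y = 2: x² = 312·2² + 1 = 1249, not a perfect square
y = 3: x² = 312·3² + 1 = 2809, x = 53 ✓

Verify: 53² - 312·3² = 2809 - 2808 = 1 ✓

x = 53, y = 3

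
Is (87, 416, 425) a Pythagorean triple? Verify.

Compute a² + b² = 87² + 416² = 7569 + 173056 = 180625
Compute c² = 425² = 180625
Since 180625 = 180625, confirmed.

Yes, it is a Pythagorean triple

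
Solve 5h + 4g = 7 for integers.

Step 1: Check solvability.
gcd(5, 4) = 1
Since 1 divides 7, solutions exist.

Step 2: Apply extended Euclidean algorithm to find gcd.
We find integers such that 5*x0 + 4*y0 = 1

Step 3: Scale the particular solution.
Multiply by 7/1 = 7:
h = 7, g = -7

Step 4: Verify.
5*(7) + 4*(-7) = 7 = 7 ✓

h = 7, g = -7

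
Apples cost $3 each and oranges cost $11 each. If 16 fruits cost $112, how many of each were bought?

Let a = apples, o = oranges.
a + o = 16
3a + 11o = 112
Substitute o = 16 - a:
3a + 11(16 - a) = 112
(3 - 11)a = 112 - 176
-8a = -64
a = 8, o = 16 - 8 = 8

Apples: 8, Oranges: 8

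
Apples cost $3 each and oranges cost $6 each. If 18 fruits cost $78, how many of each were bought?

Let a = apples, o = oranges.
a + o = 18
3a + 6o = 78
Substitute o = 18 - a:
3a + 6(18 - a) = 78
(3 - 6)a = 78 - 108
-3a = -30
a = 10, o = 18 - 10 = 8

Apples: 10, Oranges: 8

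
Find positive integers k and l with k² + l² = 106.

We need to find integers k, l > 0 such that k² + l² = 106.
Trying k = 5: l² = 106 - 5² = 106 - 25 = 81
l = 9
Check: 5² + 9² = 25 + 81 = 106 ✓

106 = 5² + 9²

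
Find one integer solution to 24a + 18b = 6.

Step 1: Check solvability.
gcd(24, 18) = 6
Since 6 divides 6, solutions exist.

Step 2: Apply extended Euclidean algorithm to find gcd.
We find integers such that 24*x0 + 18*y0 = 6

Step 3: Scale the particular solution.
Multiply by 6/6 = 1:
a = 1, b = -1

Step 4: Verify.
24*(1) + 18*(-1) = 6 = 6 ✓

a = 1, b = -1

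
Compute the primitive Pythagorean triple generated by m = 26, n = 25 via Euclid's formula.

a = m² - n² = 26² - 25² = 676 - 625 = 51
b = 2mn = 2·26·25 = 1300
c = m² + n² = 676 + 625 = 1301
Verify: 51² + 1300² = 2601 + 1690000 = 1692601 = 1301² ✓

(51, 1300, 1301)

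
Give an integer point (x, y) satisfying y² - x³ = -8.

Try small integer x values and check whether x³ - 8 is a perfect square.
x = 2: x³ - 8 = 2³ - 8 = 8 - 8 = 0
Is 0 a perfect square? 0² = 0 ✓
So (x, y) = (2, 0) is a solution.

x = 2, y = 0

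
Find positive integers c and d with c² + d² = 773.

We need to find integers c, d > 0 such that c² + d² = 773.
Trying c = 17: d² = 773 - 17² = 773 - 289 = 484
d = 22
Check: 17² + 22² = 289 + 484 = 773 ✓

773 = 17² + 22²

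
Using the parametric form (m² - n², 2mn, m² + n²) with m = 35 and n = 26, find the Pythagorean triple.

a = m² - n² = 1225 - 676 = 549
b = 2mn = 2·35·26 = 1820
c = m² + n² = 1225 + 676 = 1901
Verify: 549² + 1820² = 301401 + 3312400 = 3613801 = 1901² ✓

(549, 1820, 1901)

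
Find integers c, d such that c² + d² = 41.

We need to find integers c, d > 0 such that c² + d² = 41.
Trying c = 4: d² = 41 - 4² = 41 - 16 = 25
d = 5
Check: 4² + 5² = 16 + 25 = 41 ✓

41 = 4² + 5²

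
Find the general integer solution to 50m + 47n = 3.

Step 1: Compute gcd(50, 47) = 1.
Since 1 divides 3, solutions exist.

Step 2: Find a particular solution using extended Euclidean algorithm.
We get m₀ = 48, n₀ = -51.
Check: 50*48 + 47*-51 = 3 = 3 ✓

Step 3: Write the general solution.
m = 48 + (47/1)t = 48 + 47t
n = -51 - (50/1)t = -51 - 50t
for any integer t.

m = 48 + 47t, n = -51 - 50t for integer t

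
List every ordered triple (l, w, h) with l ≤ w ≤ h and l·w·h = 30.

Iterate l from 1 to ⌊30^(1/3)⌋. For each l dividing 30, iterate w ≥ l with w dividing 30/l, and set h = 30/(l·w).
Triples found (5): (1×1×30), (1×2×15), (1×3×10), (1×5×6), (2×3×5)

(1×1×30), (1×2×15), (1×3×10), (1×5×6), (2×3×5)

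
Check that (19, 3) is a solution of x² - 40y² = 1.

Compute x² = 19² = 361
Compute 40y² = 40·3² = 40·9 = 360
x² - 40y² = 361 - 360 = 1
Since this equals 1, (19, 3) is a solution.

Yes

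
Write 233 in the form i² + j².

We need to find integers i, j > 0 such that i² + j² = 233.
Trying i = 8: j² = 233 - 8² = 233 - 64 = 169
j = 13
Check: 8² + 13² = 64 + 169 = 233 ✓

233 = 8² + 13²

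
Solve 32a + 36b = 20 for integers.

Step 1: Check solvability.
gcd(32, 36) = 4
Since 4 divides 20, solutions exist.

Step 2: Apply extended Euclidean algorithm to find gcd.
We find integers such that 32*x0 + 36*y0 = 4

Step 3: Scale the particular solution.
Multiply by 20/4 = 5:
a = -5, b = 5

Step 4: Verify.
32*(-5) + 36*(5) = 20 = 20 ✓

a = -5, b = 5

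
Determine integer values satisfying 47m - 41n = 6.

Step 1: Check solvability.
gcd(47, 41) = 1
Since 1 divides 6, solutions exist.

Step 2: Apply extended Euclidean algorithm to find gcd.
We find integers such that 47*x0 + 41*y0 = 1

Step 3: Scale the particular solution.
Multiply by 6/1 = 6:
m = 42, n = 48

Step 4: Verify.
47*(42) - 41*(48) = 6 = 6 ✓

m = 42, n = 48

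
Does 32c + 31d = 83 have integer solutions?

Step 1: Compute gcd(32, 31).
gcd(32, 31) = 1

Step 2: Check divisibility.
Does 1 divide 83? 83 = 1 x 83, so yes.

By the theorem on linear Diophantine equations, 32c + 31d = 83 has integer solutions if and only if gcd(32, 31) divides 83. Since 1 | 83, solutions exist.

Yes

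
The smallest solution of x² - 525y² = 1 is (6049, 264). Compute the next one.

Solutions to x² - Dy² = 1 are generated by powers of (x₀ + y₀√D).
The next solution satisfies x₁ + y₁√525 = (x₀ + y₀√525)², giving:
x₁ = x₀² + 525y₀² = 6049² + 525·264² = 36590401 + 36590400 = 73180801
y₁ = 2x₀y₀ = 2·6049·264 = 3193872

Verify: 73180801² - 525·3193872² = 5355429635001601 - 5355429635001600 = 1 ✓

x = 73180801, y = 3193872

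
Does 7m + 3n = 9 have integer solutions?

Step 1: Compute gcd(7, 3).
gcd(7, 3) = 1

Step 2: Check divisibility.
Does 1 divide 9? 9 = 1 x 9, so yes.

By the theorem on linear Diophantine equations, 7m + 3n = 9 has integer solutions if and only if gcd(7, 3) divides 9. Since 1 | 9, solutions exist.

Yes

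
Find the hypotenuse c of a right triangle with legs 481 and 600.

c² = a² + b² = 481² + 600² = 231361 + 360000 = 591361
c = sqrt(591361) = 769

769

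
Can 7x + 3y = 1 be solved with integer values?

Step 1: Compute gcd(7, 3).
gcd(7, 3) = 1

Step 2: Check divisibility.
Does 1 divide 1? 1 = 1 x 1, so yes.

By the theorem on linear Diophantine equations, 7x + 3y = 1 has integer solutions if and only if gcd(7, 3) divides 1. Since 1 | 1, solutions exist.

Yes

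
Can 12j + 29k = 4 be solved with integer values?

Step 1: Compute gcd(12, 29).
gcd(12, 29) = 1

Step 2: Check divisibility.
Does 1 divide 4? 4 = 1 x 4, so yes.

By the theorem on linear Diophantine equations, 12j + 29k = 4 has integer solutions if and only if gcd(12, 29) divides 4. Since 1 | 4, solutions exist.

Yes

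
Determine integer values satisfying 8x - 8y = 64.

Step 1: Check solvability.
gcd(8, 8) = 8
Since 8 divides 64, solutions exist.

Step 2: Apply extended Euclidean algorithm to find gcd.
We find integers such that 8*x0 + 8*y0 = 8

Step 3: Scale the particular solution.
Multiply by 64/8 = 8:
x = 0, y = -8

Step 4: Verify.
8*(0) - 8*(-8) = 64 = 64 ✓

x = 0, y = -8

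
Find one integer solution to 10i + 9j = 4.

Step 1: Check solvability.
gcd(10, 9) = 1
Since 1 divides 4, solutions exist.

Step 2: Apply extended Euclidean algorithm to find gcd.
We find integers such that 10*x0 + 9*y0 = 1

Step 3: Scale the particular solution.
Multiply by 4/1 = 4:
i = 4, j = -4

Step 4: Verify.
10*(4) + 9*(-4) = 4 = 4 ✓

i = 4, j = -4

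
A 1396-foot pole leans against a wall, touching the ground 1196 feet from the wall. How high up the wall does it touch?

The ladder, wall, and ground form a right triangle with hypotenuse 1396 and one leg 1196.
By the Pythagorean theorem: h² = 1396² - 1196² = 1948816 - 1430416 = 518400
h = √518400 = 720 feet

720 feet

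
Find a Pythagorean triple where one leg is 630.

We need the other leg and hypotenuse such that 630² + x² = c².
Take x = 1976, c = 2074: 630² + 1976² = 396900 + 3904576 = 4301476 = 2074² ✓
Triple: (630, 1976, 2074)

(630, 1976, 2074)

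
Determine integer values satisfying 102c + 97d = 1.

Step 1: Check solvability.
gcd(102, 97) = 1
Since 1 divides 1, solutions exist.

Step 2: Apply extended Euclidean algorithm to find gcd.
We find integers such that 102*x0 + 97*y0 = 1

Step 3: Scale the particular solution.
Multiply by 1/1 = 1:
c = 39, d = -41

Step 4: Verify.
102*(39) + 97*(-41) = 1 = 1 ✓

c = 39, d = -41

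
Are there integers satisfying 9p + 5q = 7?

Step 1: Compute gcd(9, 5).
gcd(9, 5) = 1

Step 2: Check divisibility.
Does 1 divide 7? 7 = 1 x 7, so yes.

By the theorem on linear Diophantine equations, 9p + 5q = 7 has integer solutions if and only if gcd(9, 5) divides 7. Since 1 | 7, solutions exist.

Yes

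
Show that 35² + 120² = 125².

Compute a² + b²:
35² + 120² = 1225 + 14400 = 15625
Compute c²:
125² = 15625
Since 15625 = 15625, it is a Pythagorean triple.

Yes, it is a Pythagorean triple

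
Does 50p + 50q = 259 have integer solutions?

Step 1: Compute gcd(50, 50).
gcd(50, 50) = 50

Step 2: Check divisibility.
Does 50 divide 259? 259 = 50 x 5 + 9, so no.

By the theorem on linear Diophantine equations, 50p + 50q = 259 has integer solutions if and only if gcd(50, 50) divides 259. Since 50 does not divide 259, no solutions exist.

No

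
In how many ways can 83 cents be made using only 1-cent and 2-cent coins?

We need non-negative integers (x, y) with 1x + 2y = 83.
For each x from 0 to 83, check if (83 - 1x) is a non-negative multiple of 2.
Solutions (x, y): (1,41), (3,40), (5,39), (7,38), ...
Count: 42

42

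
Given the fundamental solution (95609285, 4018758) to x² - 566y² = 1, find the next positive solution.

Solutions to x² - Dy² = 1 are generated by powers of (x₀ + y₀√D).
The next solution satisfies x₁ + y₁√566 = (x₀ + y₀√566)², giving:
x₁ = x₀² + 566y₀² = 95609285² + 566·4018758² = 9141135378211225 + 9141135378211224 = 18282270756422449
y₁ = 2x₀y₀ = 2·95609285·4018758 = 768461157936060

Verify: 18282270756422449² - 566·768461157936060² = 334241424011139465533381351157601 - 334241424011139465533381351157600 = 1 ✓

x = 18282270756422449, y = 768461157936060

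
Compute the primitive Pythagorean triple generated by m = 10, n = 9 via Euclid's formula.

a = m² - n² = 100 - 81 = 19
b = 2mn = 2·10·9 = 180
c = m² + n² = 100 + 81 = 181
Verify: 19² + 180² = 361 + 32400 = 32761 = 181² ✓

(19, 180, 181)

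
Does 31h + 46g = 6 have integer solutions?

Step 1: Compute gcd(31, 46).
gcd(31, 46) = 1

Step 2: Check divisibility.
Does 1 divide 6? 6 = 1 x 6, so yes.

By the theorem on linear Diophantine equations, 31h + 46g = 6 has integer solutions if and only if gcd(31, 46) divides 6. Since 1 | 6, solutions exist.

Yes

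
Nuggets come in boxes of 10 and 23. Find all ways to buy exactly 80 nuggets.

We need non-negative integers (x, y) with 10x + 23y = 80.
For each x in 0..8, check if 80 - 10x is a non-negative multiple of 23.
x = 8: 23y = 0, y = 0 ✓

(8 boxes of 10, 0 boxes of 23)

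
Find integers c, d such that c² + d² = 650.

We need to find integers c, d > 0 such that c² + d² = 650.
Trying c = 5: d² = 650 - 5² = 650 - 25 = 625
d = 25
Check: 5² + 25² = 25 + 625 = 650 ✓

650 = 5² + 25²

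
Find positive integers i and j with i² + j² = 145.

We need to find integers i, j > 0 such that i² + j² = 145.
Trying i = 1: j² = 145 - 1² = 145 - 1 = 144
j = 12
Check: 1² + 12² = 1 + 144 = 145 ✓

145 = 1² + 12²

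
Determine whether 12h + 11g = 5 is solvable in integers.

Step 1: Compute gcd(12, 11).
gcd(12, 11) = 1

Step 2: Check divisibility.
Does 1 divide 5? 5 = 1 x 5, so yes.

By the theorem on linear Diophantine equations, 12h + 11g = 5 has integer solutions if and only if gcd(12, 11) divides 5. Since 1 | 5, solutions exist.

Yes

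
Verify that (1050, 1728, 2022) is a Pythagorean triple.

Compute a² + b² = 1050² + 1728² = 1102500 + 2985984 = 4088484
Compute c² = 2022² = 4088484
Since 4088484 = 4088484, confirmed.

Yes, it is a Pythagorean triple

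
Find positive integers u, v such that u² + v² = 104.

Search for u with 104 - u² a perfect square.
u = 2: 104 - 2² = 104 - 4 = 100 = 10² ✓
So u = 2, v = 10.

u = 2, v = 10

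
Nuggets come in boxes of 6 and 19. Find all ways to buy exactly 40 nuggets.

We need non-negative integers (x, y) with 6x + 19y = 40.
For each x in 0..6, check if 40 - 6x is a non-negative multiple of 19.
No x yields an integer y ≥ 0.

No solution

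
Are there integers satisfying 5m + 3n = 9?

Step 1: Compute gcd(5, 3).
gcd(5, 3) = 1

Step 2: Check divisibility.
Does 1 divide 9? 9 = 1 x 9, so yes.

By the theorem on linear Diophantine equations, 5m + 3n = 9 has integer solutions if and only if gcd(5, 3) divides 9. Since 1 | 9, solutions exist.

Yes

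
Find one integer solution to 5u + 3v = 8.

Step 1: Check solvability.
gcd(5, 3) = 1
Since 1 divides 8, solutions exist.

Step 2: Apply extended Euclidean algorithm to find gcd.
We find integers such that 5*x0 + 3*y0 = 1

Step 3: Scale the particular solution.
Multiply by 8/1 = 8:
u = -8, v = 16

Step 4: Verify.
5*(-8) + 3*(16) = 8 = 8 ✓

u = -8, v = 16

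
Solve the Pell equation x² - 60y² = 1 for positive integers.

We seek the smallest positive integers (x, y) with x² - 60y² = 1, i.e., x² = 60y² + 1.
Try successive y values:
y = 1: x² = 60·1² + 1 = 61, not a perfect square
y = 2: x² = 60·2² + 1 = 241, not a perfect square
y = 3: x² = 60·3² + 1 = 541, not a perfect square
... continuing the search (or via continued fractions) ...
y = 4: x² = 60·4² + 1 = 961, x = 31 ✓

Verify: 31² - 60·4² = 961 - 960 = 1 ✓

x = 31, y = 4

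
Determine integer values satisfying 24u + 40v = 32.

Step 1: Check solvability.
gcd(24, 40) = 8
Since 8 divides 32, solutions exist.

Step 2: Apply extended Euclidean algorithm to find gcd.
We find integers such that 24*x0 + 40*y0 = 8

Step 3: Scale the particular solution.
Multiply by 32/8 = 4:
u = 8, v = -4

Step 4: Verify.
24*(8) + 40*(-4) = 32 = 32 ✓

u = 8, v = -4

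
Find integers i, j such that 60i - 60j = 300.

Step 1: Check solvability.
gcd(60, 60) = 60
Since 60 divides 300, solutions exist.

Step 2: Apply extended Euclidean algorithm to find gcd.
We find integers such that 60*x0 + 60*y0 = 60

Step 3: Scale the particular solution.
Multiply by 300/60 = 5:
i = 0, j = -5

Step 4: Verify.
60*(0) - 60*(-5) = 300 = 300 ✓

i = 0, j = -5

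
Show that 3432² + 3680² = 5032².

Compute a² + b² = 3432² + 3680² = 11778624 + 13542400 = 25321024
Compute c² = 5032² = 25321024
Since 25321024 = 25321024, confirmed.

Yes, it is a Pythagorean triple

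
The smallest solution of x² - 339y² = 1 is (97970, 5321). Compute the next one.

Solutions to x² - Dy² = 1 are generated by powers of (x₀ + y₀√D).
The next solution satisfies x₁ + y₁√339 = (x₀ + y₀√339)², giving:
x₁ = x₀² + 339y₀² = 97970² + 339·5321² = 9598120900 + 9598120899 = 19196241799
y₁ = 2x₀y₀ = 2·97970·5321 = 1042596740

Verify: 19196241799² - 339·1042596740² = 368495699205674756401 - 368495699205674756400 = 1 ✓

x = 19196241799, y = 1042596740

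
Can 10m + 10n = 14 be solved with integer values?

Step 1: Compute gcd(10, 10).
gcd(10, 10) = 10

Step 2: Check divisibility.
Does 10 divide 14? 14 = 10 x 1 + 4, so no.

By the theorem on linear Diophantine equations, 10m + 10n = 14 has integer solutions if and only if gcd(10, 10) divides 14. Since 10 does not divide 14, no solutions exist.

No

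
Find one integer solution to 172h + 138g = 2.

Step 1: Check solvability.
gcd(172, 138) = 2
Since 2 divides 2, solutions exist.

Step 2: Apply extended Euclidean algorithm to find gcd.
We find integers such that 172*x0 + 138*y0 = 2

Step 3: Scale the particular solution.
Multiply by 2/2 = 1:
h = -4, g = 5

Step 4: Verify.
172*(-4) + 138*(5) = 2 = 2 ✓

h = -4, g = 5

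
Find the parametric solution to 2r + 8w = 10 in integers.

Step 1: Compute gcd(2, 8) = 2.
Since 2 divides 10, solutions exist.

Step 2: Find a particular solution using extended Euclidean algorithm.
We get r₀ = 5, w₀ = 0.
Check: 2*5 + 8*0 = 10 = 10 ✓

Step 3: Write the general solution.
r = 5 + (8/2)t = 5 + 4t
w = 0 - (2/2)t = 0 - 1t
for any integer t.

r = 5 + 4t, w = 0 - 1t for integer t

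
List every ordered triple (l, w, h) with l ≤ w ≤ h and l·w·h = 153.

Iterate l from 1 to ⌊153^(1/3)⌋. For each l dividing 153, iterate w ≥ l with w dividing 153/l, and set h = 153/(l·w).
Triples found (4): (1×1×153), (1×3×51), (1×9×17), (3×3×17)

(1×1×153), (1×3×51), (1×9×17), (3×3×17)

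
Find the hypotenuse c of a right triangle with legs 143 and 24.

c² = a² + b² = 143² + 24² = 20449 + 576 = 21025
c = sqrt(21025) = 145

145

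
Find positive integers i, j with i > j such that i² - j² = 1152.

Factor: i² - j² = (i+j)(i-j) = 1152.
We need two factors of 1152 with the same parity.
Use i+j = 576 and i-j = 2 (product 576·2 = 1152).
Adding: 2i = 578, so i = 289.
Subtracting: 2j = 574, so j = 287.
Check: 289² - 287² = 83521 - 82369 = 1152 ✓

i = 289, j = 287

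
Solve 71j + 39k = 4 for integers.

Step 1: Check solvability.
gcd(71, 39) = 1
Since 1 divides 4, solutions exist.

Step 2: Apply extended Euclidean algorithm to find gcd.
We find integers such that 71*x0 + 39*y0 = 1

Step 3: Scale the particular solution.
Multiply by 4/1 = 4:
j = 44, k = -80

Step 4: Verify.
71*(44) + 39*(-80) = 4 = 4 ✓

j = 44, k = -80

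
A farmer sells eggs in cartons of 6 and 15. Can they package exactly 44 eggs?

We need non-negative a, b with 6a + 15b = 44.
gcd(6, 15) = 3, and 3 does not divide 44.
No integer solutions exist.

No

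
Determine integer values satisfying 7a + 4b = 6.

Step 1: Check solvability.
gcd(7, 4) = 1
Since 1 divides 6, solutions exist.

Step 2: Apply extended Euclidean algorithm to find gcd.
We find integers such that 7*x0 + 4*y0 = 1

Step 3: Scale the particular solution.
Multiply by 6/1 = 6:
a = -6, b = 12

Step 4: Verify.
7*(-6) + 4*(12) = 6 = 6 ✓

a = -6, b = 12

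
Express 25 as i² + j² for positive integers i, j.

We need to find integers i, j > 0 such that i² + j² = 25.
Trying i = 3: j² = 25 - 3² = 25 - 9 = 16
j = 4
Check: 3² + 4² = 9 + 16 = 25 ✓

25 = 3² + 4²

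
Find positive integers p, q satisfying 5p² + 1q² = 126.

Try small values of p and check whether (126 - 5p²)/1 is a perfect square.
p = 3: 5·3² = 45, so 1q² = 126 - 45 = 81, giving q² = 81, q = 9.
Check: 5·3² + 1·9² = 45 + 81 = 126 ✓

p = 3, q = 9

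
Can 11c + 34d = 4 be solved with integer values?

Step 1: Compute gcd(11, 34).
gcd(11, 34) = 1

Step 2: Check divisibility.
Does 1 divide 4? 4 = 1 x 4, so yes.

By the theorem on linear Diophantine equations, 11c + 34d = 4 has integer solutions if and only if gcd(11, 34) divides 4. Since 1 | 4, solutions exist.

Yes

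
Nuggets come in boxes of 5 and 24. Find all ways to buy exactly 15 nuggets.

We need non-negative integers (x, y) with 5x + 24y = 15.
For each x in 0..3, check if 15 - 5x is a non-negative multiple of 24.
x = 3: 24y = 0, y = 0 ✓

(3 boxes of 5, 0 boxes of 24)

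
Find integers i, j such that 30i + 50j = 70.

Step 1: Check solvability.
gcd(30, 50) = 10
Since 10 divides 70, solutions exist.

Step 2: Apply extended Euclidean algorithm to find gcd.
We find integers such that 30*x0 + 50*y0 = 10

Step 3: Scale the particular solution.
Multiply by 70/10 = 7:
i = 14, j = -7

Step 4: Verify.
30*(14) + 50*(-7) = 70 = 70 ✓

i = 14, j = -7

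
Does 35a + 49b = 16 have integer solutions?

Step 1: Compute gcd(35, 49).
gcd(35, 49) = 7

Step 2: Check divisibility.
Does 7 divide 16? 16 = 7 x 2 + 2, so no.

By the theorem on linear Diophantine equations, 35a + 49b = 16 has integer solutions if and only if gcd(35, 49) divides 16. Since 7 does not divide 16, no solutions exist.

No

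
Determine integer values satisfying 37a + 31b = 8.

Step 1: Check solvability.
gcd(37, 31) = 1
Since 1 divides 8, solutions exist.

Step 2: Apply extended Euclidean algorithm to find gcd.
We find integers such that 37*x0 + 31*y0 = 1

Step 3: Scale the particular solution.
Multiply by 8/1 = 8:
a = -40, b = 48

Step 4: Verify.
37*(-40) + 31*(48) = 8 = 8 ✓

a = -40, b = 48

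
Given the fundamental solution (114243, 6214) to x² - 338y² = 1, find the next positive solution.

Solutions to x² - Dy² = 1 are generated by powers of (x₀ + y₀√D).
The next solution satisfies x₁ + y₁√338 = (x₀ + y₀√338)², giving:
x₁ = x₀² + 338y₀² = 114243² + 338·6214² = 13051463049 + 13051463048 = 26102926097
y₁ = 2x₀y₀ = 2·114243·6214 = 1419812004

Verify: 26102926097² - 338·1419812004² = 681362750825443653409 - 681362750825443653408 = 1 ✓

x = 26102926097, y = 1419812004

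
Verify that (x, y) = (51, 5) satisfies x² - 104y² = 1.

Compute x² = 51² = 2601
Compute 104y² = 104·5² = 104·25 = 2600
x² - 104y² = 2601 - 2600 = 1
Since this equals 1, (51, 5) is a solution.

Yes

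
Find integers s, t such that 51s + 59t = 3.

Step 1: Check solvability.
gcd(51, 59) = 1
Since 1 divides 3, solutions exist.

Step 2: Apply extended Euclidean algorithm to find gcd.
We find integers such that 51*x0 + 59*y0 = 1

Step 3: Scale the particular solution.
Multiply by 3/1 = 3:
s = 66, t = -57

Step 4: Verify.
51*(66) + 59*(-57) = 3 = 3 ✓

s = 66, t = -57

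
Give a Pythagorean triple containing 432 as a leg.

We need the other leg and hypotenuse such that 432² + x² = c².
Take x = 665, c = 793: 432² + 665² = 186624 + 442225 = 628849 = 793² ✓
Triple: (665, 432, 793)

(665, 432, 793)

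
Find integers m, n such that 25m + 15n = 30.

Step 1: Check solvability.
gcd(25, 15) = 5
Since 5 divides 30, solutions exist.

Step 2: Apply extended Euclidean algorithm to find gcd.
We find integers such that 25*x0 + 15*y0 = 5

Step 3: Scale the particular solution.
Multiply by 30/5 = 6:
m = -6, n = 12

Step 4: Verify.
25*(-6) + 15*(12) = 30 = 30 ✓

m = -6, n = 12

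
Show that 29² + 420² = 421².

Compute a² + b² = 29² + 420² = 841 + 176400 = 177241
Compute c² = 421² = 177241
Since 177241 = 177241, confirmed.

Yes, it is a Pythagorean triple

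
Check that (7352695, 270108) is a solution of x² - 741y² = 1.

Compute x² = 7352695² = 54062123763025
Compute 741y² = 741·270108² = 741·72958331664 = 54062123763024
x² - 741y² = 54062123763025 - 54062123763024 = 1
Since this equals 1, (7352695, 270108) is a solution.

Yes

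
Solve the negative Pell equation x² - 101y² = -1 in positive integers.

We need x² = 101y² - 1. Try successive y:
y = 1: x² = 101·1² - 1 = 100 = 10² ✓
Check: 10² - 101·1² = 100 - 101 = -1 ✓

x = 10, y = 1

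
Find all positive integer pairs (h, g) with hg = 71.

The positive divisors of 71 are: 1, 71.
Each divisor d gives the pair (d, 71/d):
(1, 71), (71, 1)

(1, 71), (71, 1)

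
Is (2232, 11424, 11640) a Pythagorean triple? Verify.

Compute a² + b² = 2232² + 11424² = 4981824 + 130507776 = 135489600
Compute c² = 11640² = 135489600
Since 135489600 = 135489600, confirmed.

Yes, it is a Pythagorean triple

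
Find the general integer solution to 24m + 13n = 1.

Step 1: Compute gcd(24, 13) = 1.
Since 1 divides 1, solutions exist.

Step 2: Find a particular solution using extended Euclidean algorithm.
We get m₀ = 6, n₀ = -11.
Check: 24*6 + 13*-11 = 1 = 1 ✓

Step 3: Write the general solution.
m = 6 + (13/1)t = 6 + 13t
n = -11 - (24/1)t = -11 - 24t
for any integer t.

m = 6 + 13t, n = -11 - 24t for integer t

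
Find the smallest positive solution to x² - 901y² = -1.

We need x² = 901y² - 1. Try successive y:
y = 1: x² = 901·1² - 1 = 900 = 30² ✓
Check: 30² - 901·1² = 900 - 901 = -1 ✓

x = 30, y = 1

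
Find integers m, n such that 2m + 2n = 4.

Step 1: Check solvability.
gcd(2, 2) = 2
Since 2 divides 4, solutions exist.

Step 2: Apply extended Euclidean algorithm to find gcd.
We find integers such that 2*x0 + 2*y0 = 2

Step 3: Scale the particular solution.
Multiply by 4/2 = 2:
m = 0, n = 2

Step 4: Verify.
2*(0) + 2*(2) = 4 = 4 ✓

m = 0, n = 2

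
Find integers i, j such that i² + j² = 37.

We need to find integers i, j > 0 such that i² + j² = 37.
Trying i = 1: j² = 37 - 1² = 37 - 1 = 36
j = 6
Check: 1² + 6² = 1 + 36 = 37 ✓

37 = 1² + 6²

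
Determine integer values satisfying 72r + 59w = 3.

Step 1: Check solvability.
gcd(72, 59) = 1
Since 1 divides 3, solutions exist.

Step 2: Apply extended Euclidean algorithm to find gcd.
We find integers such that 72*x0 + 59*y0 = 1

Step 3: Scale the particular solution.
Multiply by 3/1 = 3:
r = -27, w = 33

Step 4: Verify.
72*(-27) + 59*(33) = 3 = 3 ✓

r = -27, w = 33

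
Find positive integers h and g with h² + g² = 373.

We need to find integers h, g > 0 such that h² + g² = 373.
Trying h = 7: g² = 373 - 7² = 373 - 49 = 324
g = 18
Check: 7² + 18² = 49 + 324 = 373 ✓

373 = 7² + 18²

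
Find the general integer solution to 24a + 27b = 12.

Step 1: Compute gcd(24, 27) = 3.
Since 3 divides 12, solutions exist.

Step 2: Find a particular solution using extended Euclidean algorithm.
We get a₀ = -4, b₀ = 4.
Check: 24*-4 + 27*4 = 12 = 12 ✓

Step 3: Write the general solution.
a = -4 + (27/3)t = -4 + 9t
b = 4 - (24/3)t = 4 - 8t
for any integer t.

a = -4 + 9t, b = 4 - 8t for integer t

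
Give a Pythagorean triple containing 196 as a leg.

We need the other leg and hypotenuse such that 196² + x² = c².
Take x = 315, c = 371: 196² + 315² = 38416 + 99225 = 137641 = 371² ✓
Triple: (315, 196, 371)

(315, 196, 371)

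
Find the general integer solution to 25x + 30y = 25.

Step 1: Compute gcd(25, 30) = 5.
Since 5 divides 25, solutions exist.

Step 2: Find a particular solution using extended Euclidean algorithm.
We get x₀ = -5, y₀ = 5.
Check: 25*-5 + 30*5 = 25 = 25 ✓

Step 3: Write the general solution.
x = -5 + (30/5)t = -5 + 6t
y = 5 - (25/5)t = 5 - 5t
for any integer t.

x = -5 + 6t, y = 5 - 5t for integer t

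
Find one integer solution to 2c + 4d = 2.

Step 1: Check solvability.
gcd(2, 4) = 2
Since 2 divides 2, solutions exist.

Step 2: Apply extended Euclidean algorithm to find gcd.
We find integers such that 2*x0 + 4*y0 = 2

Step 3: Scale the particular solution.
Multiply by 2/2 = 1:
c = 1, d = 0

Step 4: Verify.
2*(1) + 4*(0) = 2 = 2 ✓

c = 1, d = 0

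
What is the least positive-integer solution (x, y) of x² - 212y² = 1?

We seek the smallest positive integers (x, y) with x² - 212y² = 1, i.e., x² = 212y² + 1.
Try successive y values:
y = 1: x² = 212·1² + 1 = 213, not a perfect square
y = 2: x² = 212·2² + 1 = 849, not a perfect square
y = 3: x² = 212·3² + 1 = 1909, not a perfect square
... continuing the search (or via continued fractions) ...
y = 4550: x² = 212·4550² + 1 = 4388930001, x = 66249 ✓

Verify: 66249² - 212·4550² = 4388930001 - 4388930000 = 1 ✓

x = 66249, y = 4550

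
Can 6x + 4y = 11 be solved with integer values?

Step 1: Compute gcd(6, 4).
gcd(6, 4) = 2

Step 2: Check divisibility.
Does 2 divide 11? 11 = 2 x 5 + 1, so no.

By the theorem on linear Diophantine equations, 6x + 4y = 11 has integer solutions if and only if gcd(6, 4) divides 11. Since 2 does not divide 11, no solutions exist.

No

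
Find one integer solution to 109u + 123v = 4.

Step 1: Check solvability.
gcd(109, 123) = 1
Since 1 divides 4, solutions exist.

Step 2: Apply extended Euclidean algorithm to find gcd.
We find integers such that 109*x0 + 123*y0 = 1

Step 3: Scale the particular solution.
Multiply by 4/1 = 4:
u = -176, v = 156

Step 4: Verify.
109*(-176) + 123*(156) = 4 = 4 ✓

u = -176, v = 156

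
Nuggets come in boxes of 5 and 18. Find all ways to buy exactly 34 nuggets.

We need non-negative integers (x, y) with 5x + 18y = 34.
For each x in 0..6, check if 34 - 5x is a non-negative multiple of 18.
No x yields an integer y ≥ 0.

No solution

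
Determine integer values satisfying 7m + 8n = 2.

Step 1: Check solvability.
gcd(7, 8) = 1
Since 1 divides 2, solutions exist.

Step 2: Apply extended Euclidean algorithm to find gcd.
We find integers such that 7*x0 + 8*y0 = 1

Step 3: Scale the particular solution.
Multiply by 2/1 = 2:
m = -2, n = 2

Step 4: Verify.
7*(-2) + 8*(2) = 2 = 2 ✓

m = -2, n = 2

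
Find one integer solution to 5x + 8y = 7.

Step 1: Check solvability.
gcd(5, 8) = 1
Since 1 divides 7, solutions exist.

Step 2: Apply extended Euclidean algorithm to find gcd.
We find integers such that 5*x0 + 8*y0 = 1

Step 3: Scale the particular solution.
Multiply by 7/1 = 7:
x = -21, y = 14

Step 4: Verify.
5*(-21) + 8*(14) = 7 = 7 ✓

x = -21, y = 14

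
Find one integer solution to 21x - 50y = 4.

Step 1: Check solvability.
gcd(21, 50) = 1
Since 1 divides 4, solutions exist.

Step 2: Apply extended Euclidean algorithm to find gcd.
We find integers such that 21*x0 + 50*y0 = 1

Step 3: Scale the particular solution.
Multiply by 4/1 = 4:
x = -76, y = -32

Step 4: Verify.
21*(-76) - 50*(-32) = 4 = 4 ✓

x = -76, y = -32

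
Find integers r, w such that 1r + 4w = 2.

Step 1: Check solvability.
gcd(1, 4) = 1
Since 1 divides 2, solutions exist.

Step 2: Apply extended Euclidean algorithm to find gcd.
We find integers such that 1*x0 + 4*y0 = 1

Step 3: Scale the particular solution.
Multiply by 2/1 = 2:
r = 2, w = 0

Step 4: Verify.
1*(2) + 4*(0) = 2 = 2 ✓

r = 2, w = 0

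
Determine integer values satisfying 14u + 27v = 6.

Step 1: Check solvability.
gcd(14, 27) = 1
Since 1 divides 6, solutions exist.

Step 2: Apply extended Euclidean algorithm to find gcd.
We find integers such that 14*x0 + 27*y0 = 1

Step 3: Scale the particular solution.
Multiply by 6/1 = 6:
u = 12, v = -6

Step 4: Verify.
14*(12) + 27*(-6) = 6 = 6 ✓

u = 12, v = -6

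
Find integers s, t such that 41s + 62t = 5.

Step 1: Check solvability.
gcd(41, 62) = 1
Since 1 divides 5, solutions exist.

Step 2: Apply extended Euclidean algorithm to find gcd.
We find integers such that 41*x0 + 62*y0 = 1

Step 3: Scale the particular solution.
Multiply by 5/1 = 5:
s = -15, t = 10

Step 4: Verify.
41*(-15) + 62*(10) = 5 = 5 ✓

s = -15, t = 10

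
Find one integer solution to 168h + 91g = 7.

Step 1: Check solvability.
gcd(168, 91) = 7
Since 7 divides 7, solutions exist.

Step 2: Apply extended Euclidean algorithm to find gcd.
We find integers such that 168*x0 + 91*y0 = 7

Step 3: Scale the particular solution.
Multiply by 7/7 = 1:
h = 6, g = -11

Step 4: Verify.
168*(6) + 91*(-11) = 7 = 7 ✓

h = 6, g = -11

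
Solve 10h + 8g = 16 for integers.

Step 1: Check solvability.
gcd(10, 8) = 2
Since 2 divides 16, solutions exist.

Step 2: Apply extended Euclidean algorithm to find gcd.
We find integers such that 10*x0 + 8*y0 = 2

Step 3: Scale the particular solution.
Multiply by 16/2 = 8:
h = 8, g = -8

Step 4: Verify.
10*(8) + 8*(-8) = 16 = 16 ✓

h = 8, g = -8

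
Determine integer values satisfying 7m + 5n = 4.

Step 1: Check solvability.
gcd(7, 5) = 1
Since 1 divides 4, solutions exist.

Step 2: Apply extended Euclidean algorithm to find gcd.
We find integers such that 7*x0 + 5*y0 = 1

Step 3: Scale the particular solution.
Multiply by 4/1 = 4:
m = -8, n = 12

Step 4: Verify.
7*(-8) + 5*(12) = 4 = 4 ✓

m = -8, n = 12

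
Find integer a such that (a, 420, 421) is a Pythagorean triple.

a² = c² - b² = 421² - 420² = 177241 - 176400 = 841
a = sqrt(841) = 29

29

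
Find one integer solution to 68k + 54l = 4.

Step 1: Check solvability.
gcd(68, 54) = 2
Since 2 divides 4, solutions exist.

Step 2: Apply extended Euclidean algorithm to find gcd.
We find integers such that 68*x0 + 54*y0 = 2

Step 3: Scale the particular solution.
Multiply by 4/2 = 2:
k = 8, l = -10

Step 4: Verify.
68*(8) + 54*(-10) = 4 = 4 ✓

k = 8, l = -10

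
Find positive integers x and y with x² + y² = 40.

We need to find integers x, y > 0 such that x² + y² = 40.
Trying x = 2: y² = 40 - 2² = 40 - 4 = 36
y = 6
Check: 2² + 6² = 4 + 36 = 40 ✓

40 = 2² + 6²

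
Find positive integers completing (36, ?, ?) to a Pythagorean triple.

We need the other leg and hypotenuse such that 36² + x² = c².
Take x = 77, c = 85: 36² + 77² = 1296 + 5929 = 7225 = 85² ✓
Triple: (77, 36, 85)

(77, 36, 85)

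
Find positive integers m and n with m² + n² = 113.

We need to find integers m, n > 0 such that m² + n² = 113.
Trying m = 7: n² = 113 - 7² = 113 - 49 = 64
n = 8
Check: 7² + 8² = 49 + 64 = 113 ✓

113 = 7² + 8²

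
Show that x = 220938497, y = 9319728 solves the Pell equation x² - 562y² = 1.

Compute x² = 220938497² = 48813819456619009
Compute 562y² = 562·9319728² = 562·86857329993984 = 48813819456619008
x² - 562y² = 48813819456619009 - 48813819456619008 = 1
Since this equals 1, (220938497, 9319728) is a solution.

Yes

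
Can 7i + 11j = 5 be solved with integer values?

Step 1: Compute gcd(7, 11).
gcd(7, 11) = 1

Step 2: Check divisibility.
Does 1 divide 5? 5 = 1 x 5, so yes.

By the theorem on linear Diophantine equations, 7i + 11j = 5 has integer solutions if and only if gcd(7, 11) divides 5. Since 1 | 5, solutions exist.

Yes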